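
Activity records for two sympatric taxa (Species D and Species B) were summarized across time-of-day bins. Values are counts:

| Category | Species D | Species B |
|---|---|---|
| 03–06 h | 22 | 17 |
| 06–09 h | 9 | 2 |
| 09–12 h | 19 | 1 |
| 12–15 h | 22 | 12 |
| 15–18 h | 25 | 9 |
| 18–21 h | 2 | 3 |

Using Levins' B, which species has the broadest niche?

Proportions for Species D (n=99): 22/99=0.2222, 9/99=0.0909, 19/99=0.1919, 22/99=0.2222, 25/99=0.2525, 2/99=0.0202
Proportions for Species B (n=44): 17/44=0.3864, 2/44=0.0455, 1/44=0.0227, 12/44=0.2727, 9/44=0.2045, 3/44=0.0682
Σp_Dᵢ² = 0.2222² + 0.0909² + 0.1919² + 0.2222² + 0.2525² + 0.0202² = 0.049373 + 0.008263 + 0.036826 + 0.049373 + 0.063756 + 0.000408 = 0.207999
B_D = 1 / 0.207999 = 4.8077
Σp_Bᵢ² = 0.3864² + 0.0455² + 0.0227² + 0.2727² + 0.2045² + 0.0682² = 0.149305 + 0.002070 + 0.000515 + 0.074365 + 0.041820 + 0.004651 = 0.272726
B_B = 1 / 0.272726 = 3.6667
Highest B → broadest niche (most generalist): Species D (B = 4.81).

Species D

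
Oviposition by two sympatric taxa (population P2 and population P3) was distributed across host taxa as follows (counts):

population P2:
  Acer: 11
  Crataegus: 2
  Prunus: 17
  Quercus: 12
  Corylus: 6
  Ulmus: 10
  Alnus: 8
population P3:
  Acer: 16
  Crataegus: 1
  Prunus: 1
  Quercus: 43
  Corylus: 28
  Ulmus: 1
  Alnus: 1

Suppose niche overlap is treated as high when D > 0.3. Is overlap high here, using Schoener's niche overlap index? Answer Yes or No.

Yes

Proportions for population P2 (n=66): 11/66=0.1667, 2/66=0.0303, 17/66=0.2576, 12/66=0.1818, 6/66=0.0909, 10/66=0.1515, 8/66=0.1212
Proportions for population P3 (n=91): 16/91=0.1758, 1/91=0.0110, 1/91=0.0110, 43/91=0.4725, 28/91=0.3077, 1/91=0.0110, 1/91=0.0110
Σ|p₁ᵢ − p₂ᵢ| = 0.0091 + 0.0193 + 0.2466 + 0.2907 + 0.2168 + 0.1405 + 0.1102 = 1.0332
D = 1 − ½ × 1.0332 = 1 − 0.51660 = 0.48340
D = 0.48340 > 0.3 → Yes.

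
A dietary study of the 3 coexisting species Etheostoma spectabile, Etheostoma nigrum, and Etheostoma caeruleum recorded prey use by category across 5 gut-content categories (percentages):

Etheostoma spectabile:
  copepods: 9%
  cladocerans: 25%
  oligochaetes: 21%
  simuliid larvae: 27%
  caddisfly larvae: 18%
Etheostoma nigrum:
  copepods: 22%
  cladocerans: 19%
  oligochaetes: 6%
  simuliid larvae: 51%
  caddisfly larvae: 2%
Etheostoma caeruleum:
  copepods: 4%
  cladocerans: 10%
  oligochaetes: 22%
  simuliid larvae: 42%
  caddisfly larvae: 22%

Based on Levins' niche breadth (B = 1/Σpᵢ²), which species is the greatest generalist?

Etheostoma spectabile

Convert percentages to proportions (divide by 100).
Σp_specᵢ² = 0.09² + 0.25² + 0.21² + 0.27² + 0.18² = 0.0081 + 0.0625 + 0.0441 + 0.0729 + 0.0324 = 0.2200
B_spec = 1 / 0.2200 = 4.5455
Σp_nigrᵢ² = 0.22² + 0.19² + 0.06² + 0.51² + 0.02² = 0.0484 + 0.0361 + 0.0036 + 0.2601 + 0.0004 = 0.3486
B_nigr = 1 / 0.3486 = 2.8686
Σp_caerᵢ² = 0.04² + 0.10² + 0.22² + 0.42² + 0.22² = 0.0016 + 0.0100 + 0.0484 + 0.1764 + 0.0484 = 0.2848
B_caer = 1 / 0.2848 = 3.5112
Highest B → broadest niche (most generalist): Etheostoma spectabile (B = 4.55).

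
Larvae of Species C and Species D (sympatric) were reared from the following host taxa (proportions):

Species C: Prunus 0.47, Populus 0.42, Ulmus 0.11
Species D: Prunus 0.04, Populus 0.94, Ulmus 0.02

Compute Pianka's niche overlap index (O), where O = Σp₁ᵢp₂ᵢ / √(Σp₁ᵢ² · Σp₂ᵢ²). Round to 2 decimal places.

0.69

Σ p₁ᵢp₂ᵢ = 0.0188 + 0.3948 + 0.0022 = 0.4158
Σp_1ᵢ² = 0.47² + 0.42² + 0.11² = 0.2209 + 0.1764 + 0.0121 = 0.4094
Σp_2ᵢ² = 0.04² + 0.94² + 0.02² = 0.0016 + 0.8836 + 0.0004 = 0.8856
O = 0.4158 / √(0.4094 × 0.8856) = 0.4158 / 0.60213 = 0.6905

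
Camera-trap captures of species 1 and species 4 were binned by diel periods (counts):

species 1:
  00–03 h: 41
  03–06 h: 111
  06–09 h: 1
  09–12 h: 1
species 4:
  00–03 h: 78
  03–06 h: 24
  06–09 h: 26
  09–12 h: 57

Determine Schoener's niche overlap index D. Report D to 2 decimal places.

0.41

Proportions for species 1 (n=154): 41/154=0.2662, 111/154=0.7208, 1/154=0.0065, 1/154=0.0065
Proportions for species 4 (n=185): 78/185=0.4216, 24/185=0.1297, 26/185=0.1405, 57/185=0.3081
Σ|p₁ᵢ − p₂ᵢ| = 0.1554 + 0.5911 + 0.1340 + 0.3016 = 1.1821
D = 1 − ½ × 1.1821 = 1 − 0.59105 = 0.40895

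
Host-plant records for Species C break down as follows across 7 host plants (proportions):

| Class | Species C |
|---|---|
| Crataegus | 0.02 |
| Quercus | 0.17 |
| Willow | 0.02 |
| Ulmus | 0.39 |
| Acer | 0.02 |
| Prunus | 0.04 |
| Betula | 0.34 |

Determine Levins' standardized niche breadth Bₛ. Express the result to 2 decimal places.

Σpᵢ² = 0.02² + 0.17² + 0.02² + 0.39² + 0.02² + 0.04² + 0.34² = 0.0004 + 0.0289 + 0.0004 + 0.1521 + 0.0004 + 0.0016 + 0.1156 = 0.2994
B = 1 / 0.2994 = 3.3400
Bₛ = (B − 1)/(n − 1) = (3.3400 − 1)/(7 − 1) = 2.3400/6 = 0.3900

0.39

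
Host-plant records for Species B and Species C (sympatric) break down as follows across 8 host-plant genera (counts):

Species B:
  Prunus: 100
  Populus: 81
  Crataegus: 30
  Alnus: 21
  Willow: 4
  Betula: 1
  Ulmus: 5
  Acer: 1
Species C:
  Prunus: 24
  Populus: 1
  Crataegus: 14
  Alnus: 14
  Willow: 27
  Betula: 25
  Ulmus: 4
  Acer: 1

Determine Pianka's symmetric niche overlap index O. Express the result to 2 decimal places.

Proportions for Species B (n=243): 100/243=0.4115, 81/243=0.3333, 30/243=0.1235, 21/243=0.0864, 4/243=0.0165, 1/243=0.0041, 5/243=0.0206, 1/243=0.0041
Proportions for Species C (n=110): 24/110=0.2182, 1/110=0.0091, 14/110=0.1273, 14/110=0.1273, 27/110=0.2455, 25/110=0.2273, 4/110=0.0364, 1/110=0.0091
Σ p₁ᵢp₂ᵢ = 0.089789 + 0.003033 + 0.015722 + 0.010999 + 0.004051 + 0.000932 + 0.000750 + 0.000037 = 0.125313
Σp_1ᵢ² = 0.4115² + 0.3333² + 0.1235² + 0.0864² + 0.0165² + 0.0041² + 0.0206² + 0.0041² = 0.169332 + 0.111089 + 0.015252 + 0.007465 + 0.000272 + 0.000017 + 0.000424 + 0.000017 = 0.303868
Σp_2ᵢ² = 0.2182² + 0.0091² + 0.1273² + 0.1273² + 0.2455² + 0.2273² + 0.0364² + 0.0091² = 0.047611 + 0.000083 + 0.016205 + 0.016205 + 0.060270 + 0.051665 + 0.001325 + 0.000083 = 0.193447
O = 0.125313 / √(0.303868 × 0.193447) = 0.125313 / 0.2424507 = 0.5169

0.52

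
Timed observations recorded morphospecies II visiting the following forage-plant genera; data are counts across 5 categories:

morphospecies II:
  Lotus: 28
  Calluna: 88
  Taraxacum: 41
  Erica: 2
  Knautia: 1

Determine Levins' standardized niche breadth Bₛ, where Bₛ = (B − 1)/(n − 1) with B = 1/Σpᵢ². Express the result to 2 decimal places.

0.38

Proportions for morphospecies II (n=160): 28/160=0.1750, 88/160=0.5500, 41/160=0.2563, 2/160=0.0125, 1/160=0.0063
Σpᵢ² = 0.1750² + 0.5500² + 0.2563² + 0.0125² + 0.0063² = 0.030625 + 0.302500 + 0.065690 + 0.000156 + 0.000040 = 0.399011
B = 1 / 0.399011 = 2.5062
Bₛ = (B − 1)/(n − 1) = (2.5062 − 1)/(5 − 1) = 1.5062/4 = 0.3766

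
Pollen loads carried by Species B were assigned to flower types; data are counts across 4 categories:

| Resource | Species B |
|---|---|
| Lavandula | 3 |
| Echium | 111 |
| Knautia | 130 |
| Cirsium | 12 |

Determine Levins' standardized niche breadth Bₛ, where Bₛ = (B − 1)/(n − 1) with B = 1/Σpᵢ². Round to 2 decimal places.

0.41

Proportions for Species B (n=256): 3/256=0.0117, 111/256=0.4336, 130/256=0.5078, 12/256=0.0469
Σpᵢ² = 0.0117² + 0.4336² + 0.5078² + 0.0469² = 0.000137 + 0.188009 + 0.257861 + 0.002200 = 0.448207
B = 1 / 0.448207 = 2.2311
Bₛ = (B − 1)/(n − 1) = (2.2311 − 1)/(4 − 1) = 1.2311/3 = 0.4104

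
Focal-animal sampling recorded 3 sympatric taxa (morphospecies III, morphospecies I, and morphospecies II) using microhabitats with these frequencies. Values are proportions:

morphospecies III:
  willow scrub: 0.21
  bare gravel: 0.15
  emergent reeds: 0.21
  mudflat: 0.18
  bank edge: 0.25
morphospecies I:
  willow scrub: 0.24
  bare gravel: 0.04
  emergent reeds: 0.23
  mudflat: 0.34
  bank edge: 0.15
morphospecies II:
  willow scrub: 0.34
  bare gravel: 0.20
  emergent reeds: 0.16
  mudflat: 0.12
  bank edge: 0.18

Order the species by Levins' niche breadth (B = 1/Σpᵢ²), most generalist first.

morphospecies III > morphospecies II > morphospecies I

Σp_IIIᵢ² = 0.21² + 0.15² + 0.21² + 0.18² + 0.25² = 0.0441 + 0.0225 + 0.0441 + 0.0324 + 0.0625 = 0.2056
B_III = 1 / 0.2056 = 4.8638
Σp_Iᵢ² = 0.24² + 0.04² + 0.23² + 0.34² + 0.15² = 0.0576 + 0.0016 + 0.0529 + 0.1156 + 0.0225 = 0.2502
B_I = 1 / 0.2502 = 3.9968
Σp_IIᵢ² = 0.34² + 0.20² + 0.16² + 0.12² + 0.18² = 0.1156 + 0.0400 + 0.0256 + 0.0144 + 0.0324 = 0.2280
B_II = 1 / 0.2280 = 4.3860
Ranking by B (broadest → narrowest): morphospecies III (4.86) > morphospecies II (4.39) > morphospecies I (4.00)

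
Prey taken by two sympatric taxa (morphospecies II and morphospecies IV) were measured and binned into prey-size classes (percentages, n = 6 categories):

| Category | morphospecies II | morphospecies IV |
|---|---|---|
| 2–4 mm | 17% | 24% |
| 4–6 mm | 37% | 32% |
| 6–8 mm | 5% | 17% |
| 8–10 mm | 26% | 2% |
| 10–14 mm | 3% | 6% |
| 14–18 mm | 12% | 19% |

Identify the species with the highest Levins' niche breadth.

Convert percentages to proportions (divide by 100).
Σp_IIᵢ² = 0.17² + 0.37² + 0.05² + 0.26² + 0.03² + 0.12² = 0.0289 + 0.1369 + 0.0025 + 0.0676 + 0.0009 + 0.0144 = 0.2512
B_II = 1 / 0.2512 = 3.9809
Σp_IVᵢ² = 0.24² + 0.32² + 0.17² + 0.02² + 0.06² + 0.19² = 0.0576 + 0.1024 + 0.0289 + 0.0004 + 0.0036 + 0.0361 = 0.2290
B_IV = 1 / 0.2290 = 4.3668
Highest B → broadest niche (most generalist): morphospecies IV (B = 4.37).

morphospecies IV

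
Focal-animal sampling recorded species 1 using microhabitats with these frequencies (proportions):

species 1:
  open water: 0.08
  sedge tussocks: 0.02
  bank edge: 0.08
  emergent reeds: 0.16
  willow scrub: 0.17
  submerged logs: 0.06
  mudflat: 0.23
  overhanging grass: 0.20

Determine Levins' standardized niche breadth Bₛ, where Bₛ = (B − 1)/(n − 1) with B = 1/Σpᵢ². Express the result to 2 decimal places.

Σpᵢ² = 0.08² + 0.02² + 0.08² + 0.16² + 0.17² + 0.06² + 0.23² + 0.20² = 0.0064 + 0.0004 + 0.0064 + 0.0256 + 0.0289 + 0.0036 + 0.0529 + 0.0400 = 0.1642
B = 1 / 0.1642 = 6.0901
Bₛ = (B − 1)/(n − 1) = (6.0901 − 1)/(8 − 1) = 5.0901/7 = 0.7272

0.73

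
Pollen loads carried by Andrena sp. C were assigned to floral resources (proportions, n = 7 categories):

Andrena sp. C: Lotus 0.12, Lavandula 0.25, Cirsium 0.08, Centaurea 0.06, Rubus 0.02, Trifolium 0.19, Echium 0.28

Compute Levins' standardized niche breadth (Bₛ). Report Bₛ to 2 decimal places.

0.66

Σpᵢ² = 0.12² + 0.25² + 0.08² + 0.06² + 0.02² + 0.19² + 0.28² = 0.0144 + 0.0625 + 0.0064 + 0.0036 + 0.0004 + 0.0361 + 0.0784 = 0.2018
B = 1 / 0.2018 = 4.9554
Bₛ = (B − 1)/(n − 1) = (4.9554 − 1)/(7 − 1) = 3.9554/6 = 0.6592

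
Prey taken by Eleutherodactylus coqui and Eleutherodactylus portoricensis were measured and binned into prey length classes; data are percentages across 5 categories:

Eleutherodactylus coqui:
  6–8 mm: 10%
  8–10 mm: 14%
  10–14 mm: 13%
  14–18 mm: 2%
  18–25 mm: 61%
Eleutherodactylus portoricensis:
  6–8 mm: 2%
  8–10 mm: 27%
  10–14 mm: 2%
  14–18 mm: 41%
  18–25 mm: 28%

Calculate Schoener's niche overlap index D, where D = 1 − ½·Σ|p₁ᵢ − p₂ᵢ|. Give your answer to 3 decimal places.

0.480

Convert percentages to proportions (divide by 100).
Σ|p₁ᵢ − p₂ᵢ| = 0.08 + 0.13 + 0.11 + 0.39 + 0.33 = 1.04
D = 1 − ½ × 1.04 = 1 − 0.520 = 0.48000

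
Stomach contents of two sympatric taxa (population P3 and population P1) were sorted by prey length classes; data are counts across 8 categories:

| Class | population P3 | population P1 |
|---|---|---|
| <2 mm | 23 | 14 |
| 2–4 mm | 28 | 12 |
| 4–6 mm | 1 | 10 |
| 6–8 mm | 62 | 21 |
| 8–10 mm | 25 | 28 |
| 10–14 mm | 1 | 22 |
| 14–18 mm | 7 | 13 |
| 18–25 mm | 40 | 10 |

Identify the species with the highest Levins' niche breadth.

population P1

Proportions for population P3 (n=187): 23/187=0.1230, 28/187=0.1497, 1/187=0.0053, 62/187=0.3316, 25/187=0.1337, 1/187=0.0053, 7/187=0.0374, 40/187=0.2139
Proportions for population P1 (n=130): 14/130=0.1077, 12/130=0.0923, 10/130=0.0769, 21/130=0.1615, 28/130=0.2154, 22/130=0.1692, 13/130=0.1000, 10/130=0.0769
Σp_P3ᵢ² = 0.1230² + 0.1497² + 0.0053² + 0.3316² + 0.1337² + 0.0053² + 0.0374² + 0.2139² = 0.015129 + 0.022410 + 0.000028 + 0.109959 + 0.017876 + 0.000028 + 0.001399 + 0.045753 = 0.212582
B_P3 = 1 / 0.212582 = 4.7041
Σp_P1ᵢ² = 0.1077² + 0.0923² + 0.0769² + 0.1615² + 0.2154² + 0.1692² + 0.1000² + 0.0769² = 0.011599 + 0.008519 + 0.005914 + 0.026082 + 0.046397 + 0.028629 + 0.010000 + 0.005914 = 0.143054
B_P1 = 1 / 0.143054 = 6.9904
Highest B → broadest niche (most generalist): population P1 (B = 6.99).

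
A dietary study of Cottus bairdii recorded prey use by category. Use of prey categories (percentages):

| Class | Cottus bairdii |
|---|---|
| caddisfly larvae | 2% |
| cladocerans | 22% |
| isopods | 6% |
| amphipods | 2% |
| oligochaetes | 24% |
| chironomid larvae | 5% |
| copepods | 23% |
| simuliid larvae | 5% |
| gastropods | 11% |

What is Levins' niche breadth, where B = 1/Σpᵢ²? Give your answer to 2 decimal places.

5.54

Convert percentages to proportions (divide by 100).
Σpᵢ² = 0.02² + 0.22² + 0.06² + 0.02² + 0.24² + 0.05² + 0.23² + 0.05² + 0.11² = 0.0004 + 0.0484 + 0.0036 + 0.0004 + 0.0576 + 0.0025 + 0.0529 + 0.0025 + 0.0121 = 0.1804
B = 1 / 0.1804 = 5.5432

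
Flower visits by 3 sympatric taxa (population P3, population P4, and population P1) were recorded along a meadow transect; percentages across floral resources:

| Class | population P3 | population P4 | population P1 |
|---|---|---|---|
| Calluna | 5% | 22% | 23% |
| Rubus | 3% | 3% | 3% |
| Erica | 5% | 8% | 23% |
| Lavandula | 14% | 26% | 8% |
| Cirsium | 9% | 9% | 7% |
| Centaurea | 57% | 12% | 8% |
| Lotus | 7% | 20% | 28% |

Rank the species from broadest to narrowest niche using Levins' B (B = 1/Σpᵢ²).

Convert percentages to proportions (divide by 100).
Σp_P3ᵢ² = 0.05² + 0.03² + 0.05² + 0.14² + 0.09² + 0.57² + 0.07² = 0.0025 + 0.0009 + 0.0025 + 0.0196 + 0.0081 + 0.3249 + 0.0049 = 0.3634
B_P3 = 1 / 0.3634 = 2.7518
Σp_P4ᵢ² = 0.22² + 0.03² + 0.08² + 0.26² + 0.09² + 0.12² + 0.20² = 0.0484 + 0.0009 + 0.0064 + 0.0676 + 0.0081 + 0.0144 + 0.0400 = 0.1858
B_P4 = 1 / 0.1858 = 5.3821
Σp_P1ᵢ² = 0.23² + 0.03² + 0.23² + 0.08² + 0.07² + 0.08² + 0.28² = 0.0529 + 0.0009 + 0.0529 + 0.0064 + 0.0049 + 0.0064 + 0.0784 = 0.2028
B_P1 = 1 / 0.2028 = 4.9310
Ranking by B (broadest → narrowest): population P4 (5.38) > population P1 (4.93) > population P3 (2.75)

population P4 > population P1 > population P3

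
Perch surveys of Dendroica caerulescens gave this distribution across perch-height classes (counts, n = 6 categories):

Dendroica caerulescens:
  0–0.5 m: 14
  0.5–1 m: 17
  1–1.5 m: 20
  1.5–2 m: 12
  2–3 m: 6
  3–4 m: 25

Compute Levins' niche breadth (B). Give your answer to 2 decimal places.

5.23

Proportions for Dendroica caerulescens (n=94): 14/94=0.1489, 17/94=0.1809, 20/94=0.2128, 12/94=0.1277, 6/94=0.0638, 25/94=0.2660
Σpᵢ² = 0.1489² + 0.1809² + 0.2128² + 0.1277² + 0.0638² + 0.2660² = 0.022171 + 0.032725 + 0.045284 + 0.016307 + 0.004070 + 0.070756 = 0.191313
B = 1 / 0.191313 = 5.2270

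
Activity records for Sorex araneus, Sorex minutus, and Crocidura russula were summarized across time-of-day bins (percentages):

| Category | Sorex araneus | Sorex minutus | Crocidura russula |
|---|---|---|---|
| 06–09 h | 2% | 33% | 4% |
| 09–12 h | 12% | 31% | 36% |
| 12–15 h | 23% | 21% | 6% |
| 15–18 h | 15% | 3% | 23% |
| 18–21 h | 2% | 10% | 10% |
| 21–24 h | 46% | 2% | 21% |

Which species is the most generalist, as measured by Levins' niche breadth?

Crocidura russula

Convert percentages to proportions (divide by 100).
Σp_aranᵢ² = 0.02² + 0.12² + 0.23² + 0.15² + 0.02² + 0.46² = 0.0004 + 0.0144 + 0.0529 + 0.0225 + 0.0004 + 0.2116 = 0.3022
B_aran = 1 / 0.3022 = 3.3091
Σp_minuᵢ² = 0.33² + 0.31² + 0.21² + 0.03² + 0.10² + 0.02² = 0.1089 + 0.0961 + 0.0441 + 0.0009 + 0.0100 + 0.0004 = 0.2604
B_minu = 1 / 0.2604 = 3.8402
Σp_russᵢ² = 0.04² + 0.36² + 0.06² + 0.23² + 0.10² + 0.21² = 0.0016 + 0.1296 + 0.0036 + 0.0529 + 0.0100 + 0.0441 = 0.2418
B_russ = 1 / 0.2418 = 4.1356
Highest B → broadest niche (most generalist): Crocidura russula (B = 4.14).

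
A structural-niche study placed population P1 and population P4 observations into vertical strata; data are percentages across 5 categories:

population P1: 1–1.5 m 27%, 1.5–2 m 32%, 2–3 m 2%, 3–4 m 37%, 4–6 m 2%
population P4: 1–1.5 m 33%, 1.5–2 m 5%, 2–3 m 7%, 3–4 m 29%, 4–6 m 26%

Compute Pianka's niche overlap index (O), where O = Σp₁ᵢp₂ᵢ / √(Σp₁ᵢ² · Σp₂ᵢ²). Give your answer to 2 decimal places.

Convert percentages to proportions (divide by 100).
Σ p₁ᵢp₂ᵢ = 0.0891 + 0.0160 + 0.0014 + 0.1073 + 0.0052 = 0.2190
Σp_1ᵢ² = 0.27² + 0.32² + 0.02² + 0.37² + 0.02² = 0.0729 + 0.1024 + 0.0004 + 0.1369 + 0.0004 = 0.3130
Σp_2ᵢ² = 0.33² + 0.05² + 0.07² + 0.29² + 0.26² = 0.1089 + 0.0025 + 0.0049 + 0.0841 + 0.0676 = 0.2680
O = 0.2190 / √(0.3130 × 0.2680) = 0.2190 / 0.28963 = 0.7561

0.76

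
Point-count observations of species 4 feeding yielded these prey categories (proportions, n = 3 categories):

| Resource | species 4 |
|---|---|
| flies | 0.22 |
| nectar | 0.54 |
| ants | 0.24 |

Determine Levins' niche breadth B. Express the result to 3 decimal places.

Σpᵢ² = 0.22² + 0.54² + 0.24² = 0.0484 + 0.2916 + 0.0576 = 0.3976
B = 1 / 0.3976 = 2.51509

2.515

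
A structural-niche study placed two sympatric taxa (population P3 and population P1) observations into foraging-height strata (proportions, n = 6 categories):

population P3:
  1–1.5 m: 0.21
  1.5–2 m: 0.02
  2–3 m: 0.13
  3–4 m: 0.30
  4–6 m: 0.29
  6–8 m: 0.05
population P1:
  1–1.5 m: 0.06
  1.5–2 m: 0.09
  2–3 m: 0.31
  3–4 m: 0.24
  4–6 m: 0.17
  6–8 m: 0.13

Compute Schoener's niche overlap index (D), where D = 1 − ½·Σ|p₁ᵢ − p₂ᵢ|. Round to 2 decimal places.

0.67

Σ|p₁ᵢ − p₂ᵢ| = 0.15 + 0.07 + 0.18 + 0.06 + 0.12 + 0.08 = 0.66
D = 1 − ½ × 0.66 = 1 − 0.330 = 0.6700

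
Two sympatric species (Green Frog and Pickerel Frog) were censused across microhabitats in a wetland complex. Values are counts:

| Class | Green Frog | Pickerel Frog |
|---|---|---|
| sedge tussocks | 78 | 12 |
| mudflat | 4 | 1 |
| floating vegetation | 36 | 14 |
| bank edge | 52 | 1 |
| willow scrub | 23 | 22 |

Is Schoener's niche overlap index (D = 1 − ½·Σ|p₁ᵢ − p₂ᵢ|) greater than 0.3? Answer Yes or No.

Yes

Proportions for Green Frog (n=193): 78/193=0.4041, 4/193=0.0207, 36/193=0.1865, 52/193=0.2694, 23/193=0.1192
Proportions for Pickerel Frog (n=50): 12/50=0.2400, 1/50=0.0200, 14/50=0.2800, 1/50=0.0200, 22/50=0.4400
Σ|p₁ᵢ − p₂ᵢ| = 0.1641 + 0.0007 + 0.0935 + 0.2494 + 0.3208 = 0.8285
D = 1 − ½ × 0.8285 = 1 − 0.41425 = 0.58575
D = 0.58575 > 0.3 → Yes.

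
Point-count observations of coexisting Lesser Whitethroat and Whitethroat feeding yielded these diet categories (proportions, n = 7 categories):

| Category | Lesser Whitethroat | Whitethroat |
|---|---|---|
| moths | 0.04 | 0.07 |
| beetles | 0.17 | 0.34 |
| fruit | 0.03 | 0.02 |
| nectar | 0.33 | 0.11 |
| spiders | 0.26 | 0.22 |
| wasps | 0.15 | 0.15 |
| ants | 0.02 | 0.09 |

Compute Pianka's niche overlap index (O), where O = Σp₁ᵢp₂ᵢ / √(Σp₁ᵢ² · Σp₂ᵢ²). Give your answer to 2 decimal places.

Σ p₁ᵢp₂ᵢ = 0.0028 + 0.0578 + 0.0006 + 0.0363 + 0.0572 + 0.0225 + 0.0018 = 0.1790
Σp_1ᵢ² = 0.04² + 0.17² + 0.03² + 0.33² + 0.26² + 0.15² + 0.02² = 0.0016 + 0.0289 + 0.0009 + 0.1089 + 0.0676 + 0.0225 + 0.0004 = 0.2308
Σp_2ᵢ² = 0.07² + 0.34² + 0.02² + 0.11² + 0.22² + 0.15² + 0.09² = 0.0049 + 0.1156 + 0.0004 + 0.0121 + 0.0484 + 0.0225 + 0.0081 = 0.2120
O = 0.1790 / √(0.2308 × 0.2120) = 0.1790 / 0.22120 = 0.8092

0.81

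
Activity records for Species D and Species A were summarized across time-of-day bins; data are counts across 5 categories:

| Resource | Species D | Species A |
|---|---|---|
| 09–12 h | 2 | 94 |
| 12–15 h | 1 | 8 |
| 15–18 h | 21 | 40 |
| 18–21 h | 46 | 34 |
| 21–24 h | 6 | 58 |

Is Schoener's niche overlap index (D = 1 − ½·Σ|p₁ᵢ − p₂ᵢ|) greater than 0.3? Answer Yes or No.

Proportions for Species D (n=76): 2/76=0.0263, 1/76=0.0132, 21/76=0.2763, 46/76=0.6053, 6/76=0.0789
Proportions for Species A (n=234): 94/234=0.4017, 8/234=0.0342, 40/234=0.1709, 34/234=0.1453, 58/234=0.2479
Σ|p₁ᵢ − p₂ᵢ| = 0.3754 + 0.0210 + 0.1054 + 0.4600 + 0.1690 = 1.1308
D = 1 − ½ × 1.1308 = 1 − 0.56540 = 0.43460
D = 0.43460 > 0.3 → Yes.

Yes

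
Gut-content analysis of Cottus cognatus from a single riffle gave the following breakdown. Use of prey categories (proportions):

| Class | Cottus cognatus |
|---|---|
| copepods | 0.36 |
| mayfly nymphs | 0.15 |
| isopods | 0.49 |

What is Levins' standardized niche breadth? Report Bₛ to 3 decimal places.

0.775

Σpᵢ² = 0.36² + 0.15² + 0.49² = 0.1296 + 0.0225 + 0.2401 = 0.3922
B = 1 / 0.3922 = 2.54972
Bₛ = (B − 1)/(n − 1) = (2.54972 − 1)/(3 − 1) = 1.54972/2 = 0.77486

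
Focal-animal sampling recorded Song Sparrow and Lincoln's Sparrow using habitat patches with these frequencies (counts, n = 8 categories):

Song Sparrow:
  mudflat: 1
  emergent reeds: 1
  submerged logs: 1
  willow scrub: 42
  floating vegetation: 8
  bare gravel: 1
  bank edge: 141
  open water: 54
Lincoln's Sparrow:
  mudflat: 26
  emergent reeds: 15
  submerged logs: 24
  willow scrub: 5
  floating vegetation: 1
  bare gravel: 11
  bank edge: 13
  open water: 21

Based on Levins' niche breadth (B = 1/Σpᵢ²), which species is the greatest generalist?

Lincoln's Sparrow

Proportions for Song Sparrow (n=249): 1/249=0.0040, 1/249=0.0040, 1/249=0.0040, 42/249=0.1687, 8/249=0.0321, 1/249=0.0040, 141/249=0.5663, 54/249=0.2169
Proportions for Lincoln's Sparrow (n=116): 26/116=0.2241, 15/116=0.1293, 24/116=0.2069, 5/116=0.0431, 1/116=0.0086, 11/116=0.0948, 13/116=0.1121, 21/116=0.1810
Σp_Songᵢ² = 0.0040² + 0.0040² + 0.0040² + 0.1687² + 0.0321² + 0.0040² + 0.5663² + 0.2169² = 0.000016 + 0.000016 + 0.000016 + 0.028460 + 0.001030 + 0.000016 + 0.320696 + 0.047046 = 0.397296
B_Song = 1 / 0.397296 = 2.5170
Σp_Lincᵢ² = 0.2241² + 0.1293² + 0.2069² + 0.0431² + 0.0086² + 0.0948² + 0.1121² + 0.1810² = 0.050221 + 0.016718 + 0.042808 + 0.001858 + 0.000074 + 0.008987 + 0.012566 + 0.032761 = 0.165993
B_Linc = 1 / 0.165993 = 6.0244
Highest B → broadest niche (most generalist): Lincoln's Sparrow (B = 6.02).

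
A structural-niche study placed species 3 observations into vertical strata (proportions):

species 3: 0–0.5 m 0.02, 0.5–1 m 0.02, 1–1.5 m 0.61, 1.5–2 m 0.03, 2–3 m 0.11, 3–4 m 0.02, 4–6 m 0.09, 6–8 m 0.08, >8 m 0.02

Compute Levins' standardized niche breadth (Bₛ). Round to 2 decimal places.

0.19

Σpᵢ² = 0.02² + 0.02² + 0.61² + 0.03² + 0.11² + 0.02² + 0.09² + 0.08² + 0.02² = 0.0004 + 0.0004 + 0.3721 + 0.0009 + 0.0121 + 0.0004 + 0.0081 + 0.0064 + 0.0004 = 0.4012
B = 1 / 0.4012 = 2.4925
Bₛ = (B − 1)/(n − 1) = (2.4925 − 1)/(9 − 1) = 1.4925/8 = 0.1866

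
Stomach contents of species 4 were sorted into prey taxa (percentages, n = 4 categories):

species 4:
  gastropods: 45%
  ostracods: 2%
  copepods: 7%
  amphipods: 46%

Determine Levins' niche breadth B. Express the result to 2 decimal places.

2.38

Convert percentages to proportions (divide by 100).
Σpᵢ² = 0.45² + 0.02² + 0.07² + 0.46² = 0.2025 + 0.0004 + 0.0049 + 0.2116 = 0.4194
B = 1 / 0.4194 = 2.3844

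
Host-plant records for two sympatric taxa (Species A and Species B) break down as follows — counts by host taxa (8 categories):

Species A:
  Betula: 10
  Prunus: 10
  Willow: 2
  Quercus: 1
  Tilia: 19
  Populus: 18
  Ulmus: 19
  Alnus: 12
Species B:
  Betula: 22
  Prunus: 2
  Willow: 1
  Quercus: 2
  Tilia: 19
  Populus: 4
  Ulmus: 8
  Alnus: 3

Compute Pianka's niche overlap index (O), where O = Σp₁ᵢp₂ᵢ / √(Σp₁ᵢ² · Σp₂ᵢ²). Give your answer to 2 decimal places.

Proportions for Species A (n=91): 10/91=0.1099, 10/91=0.1099, 2/91=0.0220, 1/91=0.0110, 19/91=0.2088, 18/91=0.1978, 19/91=0.2088, 12/91=0.1319
Proportions for Species B (n=61): 22/61=0.3607, 2/61=0.0328, 1/61=0.0164, 2/61=0.0328, 19/61=0.3115, 4/61=0.0656, 8/61=0.1311, 3/61=0.0492
Σ p₁ᵢp₂ᵢ = 0.039641 + 0.003605 + 0.000361 + 0.000361 + 0.065041 + 0.012976 + 0.027374 + 0.006489 = 0.155848
Σp_1ᵢ² = 0.1099² + 0.1099² + 0.0220² + 0.0110² + 0.2088² + 0.1978² + 0.2088² + 0.1319² = 0.012078 + 0.012078 + 0.000484 + 0.000121 + 0.043597 + 0.039125 + 0.043597 + 0.017398 = 0.168478
Σp_2ᵢ² = 0.3607² + 0.0328² + 0.0164² + 0.0328² + 0.3115² + 0.0656² + 0.1311² + 0.0492² = 0.130104 + 0.001076 + 0.000269 + 0.001076 + 0.097032 + 0.004303 + 0.017187 + 0.002421 = 0.253468
O = 0.155848 / √(0.168478 × 0.253468) = 0.155848 / 0.2066489 = 0.7542

0.75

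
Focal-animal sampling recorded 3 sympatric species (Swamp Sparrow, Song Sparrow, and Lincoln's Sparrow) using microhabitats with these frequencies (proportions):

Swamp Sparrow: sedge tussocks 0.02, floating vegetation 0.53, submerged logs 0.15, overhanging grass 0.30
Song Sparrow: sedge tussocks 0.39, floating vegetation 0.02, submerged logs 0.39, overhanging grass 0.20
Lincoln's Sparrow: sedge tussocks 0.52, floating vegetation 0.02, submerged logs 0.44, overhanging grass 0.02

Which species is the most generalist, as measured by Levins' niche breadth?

Σp_Swamᵢ² = 0.02² + 0.53² + 0.15² + 0.30² = 0.0004 + 0.2809 + 0.0225 + 0.0900 = 0.3938
B_Swam = 1 / 0.3938 = 2.5394
Σp_Songᵢ² = 0.39² + 0.02² + 0.39² + 0.20² = 0.1521 + 0.0004 + 0.1521 + 0.0400 = 0.3446
B_Song = 1 / 0.3446 = 2.9019
Σp_Lincᵢ² = 0.52² + 0.02² + 0.44² + 0.02² = 0.2704 + 0.0004 + 0.1936 + 0.0004 = 0.4648
B_Linc = 1 / 0.4648 = 2.1515
Highest B → broadest niche (most generalist): Song Sparrow (B = 2.90).

Song Sparrow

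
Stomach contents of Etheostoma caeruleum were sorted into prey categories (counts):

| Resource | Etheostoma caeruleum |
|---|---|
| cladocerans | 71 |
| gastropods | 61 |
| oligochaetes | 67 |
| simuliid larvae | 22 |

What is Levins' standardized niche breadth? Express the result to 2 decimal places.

0.85

Proportions for Etheostoma caeruleum (n=221): 71/221=0.3213, 61/221=0.2760, 67/221=0.3032, 22/221=0.0995
Σpᵢ² = 0.3213² + 0.2760² + 0.3032² + 0.0995² = 0.103234 + 0.076176 + 0.091930 + 0.009900 = 0.281240
B = 1 / 0.281240 = 3.5557
Bₛ = (B − 1)/(n − 1) = (3.5557 − 1)/(4 − 1) = 2.5557/3 = 0.8519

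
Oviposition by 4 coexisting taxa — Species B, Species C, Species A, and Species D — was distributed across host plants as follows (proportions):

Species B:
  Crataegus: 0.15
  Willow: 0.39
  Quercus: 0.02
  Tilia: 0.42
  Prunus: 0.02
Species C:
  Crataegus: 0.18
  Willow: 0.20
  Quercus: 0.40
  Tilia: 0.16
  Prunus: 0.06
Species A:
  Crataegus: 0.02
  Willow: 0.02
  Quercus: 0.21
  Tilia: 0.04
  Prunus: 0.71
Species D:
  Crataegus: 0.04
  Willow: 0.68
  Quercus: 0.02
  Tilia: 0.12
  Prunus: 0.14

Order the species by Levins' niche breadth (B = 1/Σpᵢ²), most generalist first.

Species C > Species B > Species D > Species A

Σp_Bᵢ² = 0.15² + 0.39² + 0.02² + 0.42² + 0.02² = 0.0225 + 0.1521 + 0.0004 + 0.1764 + 0.0004 = 0.3518
B_B = 1 / 0.3518 = 2.8425
Σp_Cᵢ² = 0.18² + 0.20² + 0.40² + 0.16² + 0.06² = 0.0324 + 0.0400 + 0.1600 + 0.0256 + 0.0036 = 0.2616
B_C = 1 / 0.2616 = 3.8226
Σp_Aᵢ² = 0.02² + 0.02² + 0.21² + 0.04² + 0.71² = 0.0004 + 0.0004 + 0.0441 + 0.0016 + 0.5041 = 0.5506
B_A = 1 / 0.5506 = 1.8162
Σp_Dᵢ² = 0.04² + 0.68² + 0.02² + 0.12² + 0.14² = 0.0016 + 0.4624 + 0.0004 + 0.0144 + 0.0196 = 0.4984
B_D = 1 / 0.4984 = 2.0064
Ranking by B (broadest → narrowest): Species C (3.82) > Species B (2.84) > Species D (2.01) > Species A (1.82)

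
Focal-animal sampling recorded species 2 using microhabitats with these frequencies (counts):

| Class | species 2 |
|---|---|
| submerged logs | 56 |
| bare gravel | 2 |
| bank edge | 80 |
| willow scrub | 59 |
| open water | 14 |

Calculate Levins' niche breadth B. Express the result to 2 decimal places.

Proportions for species 2 (n=211): 56/211=0.2654, 2/211=0.0095, 80/211=0.3791, 59/211=0.2796, 14/211=0.0664
Σpᵢ² = 0.2654² + 0.0095² + 0.3791² + 0.2796² + 0.0664² = 0.070437 + 0.000090 + 0.143717 + 0.078176 + 0.004409 = 0.296829
B = 1 / 0.296829 = 3.3689

3.37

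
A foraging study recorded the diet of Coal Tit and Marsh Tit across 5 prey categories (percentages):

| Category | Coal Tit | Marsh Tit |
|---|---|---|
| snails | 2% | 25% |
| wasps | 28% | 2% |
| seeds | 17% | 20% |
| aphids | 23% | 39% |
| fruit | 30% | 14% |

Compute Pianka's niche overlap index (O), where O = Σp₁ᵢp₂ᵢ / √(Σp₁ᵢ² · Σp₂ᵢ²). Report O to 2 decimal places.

Convert percentages to proportions (divide by 100).
Σ p₁ᵢp₂ᵢ = 0.0050 + 0.0056 + 0.0340 + 0.0897 + 0.0420 = 0.1763
Σp_1ᵢ² = 0.02² + 0.28² + 0.17² + 0.23² + 0.30² = 0.0004 + 0.0784 + 0.0289 + 0.0529 + 0.0900 = 0.2506
Σp_2ᵢ² = 0.25² + 0.02² + 0.20² + 0.39² + 0.14² = 0.0625 + 0.0004 + 0.0400 + 0.1521 + 0.0196 = 0.2746
O = 0.1763 / √(0.2506 × 0.2746) = 0.1763 / 0.26233 = 0.6721

0.67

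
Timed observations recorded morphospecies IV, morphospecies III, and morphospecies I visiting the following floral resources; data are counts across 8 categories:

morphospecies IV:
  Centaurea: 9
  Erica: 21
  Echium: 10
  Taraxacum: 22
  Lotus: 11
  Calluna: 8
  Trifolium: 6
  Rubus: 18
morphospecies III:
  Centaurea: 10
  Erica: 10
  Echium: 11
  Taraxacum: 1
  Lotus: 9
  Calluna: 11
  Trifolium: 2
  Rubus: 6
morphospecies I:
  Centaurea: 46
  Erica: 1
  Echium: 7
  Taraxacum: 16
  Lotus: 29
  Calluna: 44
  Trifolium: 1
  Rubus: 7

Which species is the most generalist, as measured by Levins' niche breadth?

Proportions for morphospecies IV (n=105): 9/105=0.0857, 21/105=0.2000, 10/105=0.0952, 22/105=0.2095, 11/105=0.1048, 8/105=0.0762, 6/105=0.0571, 18/105=0.1714
Proportions for morphospecies III (n=60): 10/60=0.1667, 10/60=0.1667, 11/60=0.1833, 1/60=0.0167, 9/60=0.1500, 11/60=0.1833, 2/60=0.0333, 6/60=0.1000
Proportions for morphospecies I (n=151): 46/151=0.3046, 1/151=0.0066, 7/151=0.0464, 16/151=0.1060, 29/151=0.1921, 44/151=0.2914, 1/151=0.0066, 7/151=0.0464
Σp_IVᵢ² = 0.0857² + 0.2000² + 0.0952² + 0.2095² + 0.1048² + 0.0762² + 0.0571² + 0.1714² = 0.007344 + 0.040000 + 0.009063 + 0.043890 + 0.010983 + 0.005806 + 0.003260 + 0.029378 = 0.149724
B_IV = 1 / 0.149724 = 6.6790
Σp_IIIᵢ² = 0.1667² + 0.1667² + 0.1833² + 0.0167² + 0.1500² + 0.1833² + 0.0333² + 0.1000² = 0.027789 + 0.027789 + 0.033599 + 0.000279 + 0.022500 + 0.033599 + 0.001109 + 0.010000 = 0.156664
B_III = 1 / 0.156664 = 6.3831
Σp_Iᵢ² = 0.3046² + 0.0066² + 0.0464² + 0.1060² + 0.1921² + 0.2914² + 0.0066² + 0.0464² = 0.092781 + 0.000044 + 0.002153 + 0.011236 + 0.036902 + 0.084914 + 0.000044 + 0.002153 = 0.230227
B_I = 1 / 0.230227 = 4.3435
Highest B → broadest niche (most generalist): morphospecies IV (B = 6.68).

morphospecies IV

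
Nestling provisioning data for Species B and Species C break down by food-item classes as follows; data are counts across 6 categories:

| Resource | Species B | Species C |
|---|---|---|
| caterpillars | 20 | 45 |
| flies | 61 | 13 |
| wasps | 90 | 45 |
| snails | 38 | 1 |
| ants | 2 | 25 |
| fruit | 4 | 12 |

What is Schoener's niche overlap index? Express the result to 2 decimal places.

0.54

Proportions for Species B (n=215): 20/215=0.0930, 61/215=0.2837, 90/215=0.4186, 38/215=0.1767, 2/215=0.0093, 4/215=0.0186
Proportions for Species C (n=141): 45/141=0.3191, 13/141=0.0922, 45/141=0.3191, 1/141=0.0071, 25/141=0.1773, 12/141=0.0851
Σ|p₁ᵢ − p₂ᵢ| = 0.2261 + 0.1915 + 0.0995 + 0.1696 + 0.1680 + 0.0665 = 0.9212
D = 1 − ½ × 0.9212 = 1 − 0.46060 = 0.53940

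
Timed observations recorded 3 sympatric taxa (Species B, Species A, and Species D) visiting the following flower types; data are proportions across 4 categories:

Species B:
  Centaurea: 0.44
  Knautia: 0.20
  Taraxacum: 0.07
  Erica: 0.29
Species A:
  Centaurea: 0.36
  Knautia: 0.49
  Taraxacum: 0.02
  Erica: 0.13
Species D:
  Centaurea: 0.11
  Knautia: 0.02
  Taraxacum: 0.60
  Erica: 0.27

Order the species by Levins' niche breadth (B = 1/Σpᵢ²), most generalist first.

Species B > Species A > Species D

Σp_Bᵢ² = 0.44² + 0.20² + 0.07² + 0.29² = 0.1936 + 0.0400 + 0.0049 + 0.0841 = 0.3226
B_B = 1 / 0.3226 = 3.0998
Σp_Aᵢ² = 0.36² + 0.49² + 0.02² + 0.13² = 0.1296 + 0.2401 + 0.0004 + 0.0169 = 0.3870
B_A = 1 / 0.3870 = 2.5840
Σp_Dᵢ² = 0.11² + 0.02² + 0.60² + 0.27² = 0.0121 + 0.0004 + 0.3600 + 0.0729 = 0.4454
B_D = 1 / 0.4454 = 2.2452
Ranking by B (broadest → narrowest): Species B (3.10) > Species A (2.58) > Species D (2.25)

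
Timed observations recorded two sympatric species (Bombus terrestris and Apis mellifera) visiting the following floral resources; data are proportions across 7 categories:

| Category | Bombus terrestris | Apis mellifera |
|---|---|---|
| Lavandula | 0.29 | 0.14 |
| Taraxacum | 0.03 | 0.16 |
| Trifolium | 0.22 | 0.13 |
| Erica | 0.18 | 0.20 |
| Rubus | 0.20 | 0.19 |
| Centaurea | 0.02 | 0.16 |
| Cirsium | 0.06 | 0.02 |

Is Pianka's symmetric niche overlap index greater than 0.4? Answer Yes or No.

Σ p₁ᵢp₂ᵢ = 0.0406 + 0.0048 + 0.0286 + 0.0360 + 0.0380 + 0.0032 + 0.0012 = 0.1524
Σp_1ᵢ² = 0.29² + 0.03² + 0.22² + 0.18² + 0.20² + 0.02² + 0.06² = 0.0841 + 0.0009 + 0.0484 + 0.0324 + 0.0400 + 0.0004 + 0.0036 = 0.2098
Σp_2ᵢ² = 0.14² + 0.16² + 0.13² + 0.20² + 0.19² + 0.16² + 0.02² = 0.0196 + 0.0256 + 0.0169 + 0.0400 + 0.0361 + 0.0256 + 0.0004 = 0.1642
O = 0.1524 / √(0.2098 × 0.1642) = 0.1524 / 0.18560 = 0.8211
O = 0.8211 > 0.4 → Yes.

Yes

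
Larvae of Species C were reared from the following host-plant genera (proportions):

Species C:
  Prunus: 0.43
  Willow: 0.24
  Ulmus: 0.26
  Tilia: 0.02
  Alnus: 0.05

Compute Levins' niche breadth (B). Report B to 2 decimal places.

Σpᵢ² = 0.43² + 0.24² + 0.26² + 0.02² + 0.05² = 0.1849 + 0.0576 + 0.0676 + 0.0004 + 0.0025 = 0.3130
B = 1 / 0.3130 = 3.1949

3.19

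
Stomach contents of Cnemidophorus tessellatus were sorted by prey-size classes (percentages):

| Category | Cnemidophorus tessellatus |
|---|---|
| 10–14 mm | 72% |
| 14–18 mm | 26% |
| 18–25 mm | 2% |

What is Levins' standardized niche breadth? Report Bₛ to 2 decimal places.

Convert percentages to proportions (divide by 100).
Σpᵢ² = 0.72² + 0.26² + 0.02² = 0.5184 + 0.0676 + 0.0004 = 0.5864
B = 1 / 0.5864 = 1.7053
Bₛ = (B − 1)/(n − 1) = (1.7053 − 1)/(3 − 1) = 0.7053/2 = 0.3527

0.35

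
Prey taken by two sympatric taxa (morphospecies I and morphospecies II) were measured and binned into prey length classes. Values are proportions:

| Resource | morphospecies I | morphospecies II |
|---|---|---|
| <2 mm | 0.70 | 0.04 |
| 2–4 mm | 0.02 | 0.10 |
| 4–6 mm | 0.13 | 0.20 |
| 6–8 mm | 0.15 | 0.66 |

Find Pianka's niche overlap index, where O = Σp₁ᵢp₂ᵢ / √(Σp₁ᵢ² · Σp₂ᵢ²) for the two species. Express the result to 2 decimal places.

Σ p₁ᵢp₂ᵢ = 0.0280 + 0.0020 + 0.0260 + 0.0990 = 0.1550
Σp_1ᵢ² = 0.70² + 0.02² + 0.13² + 0.15² = 0.4900 + 0.0004 + 0.0169 + 0.0225 = 0.5298
Σp_2ᵢ² = 0.04² + 0.10² + 0.20² + 0.66² = 0.0016 + 0.0100 + 0.0400 + 0.4356 = 0.4872
O = 0.1550 / √(0.5298 × 0.4872) = 0.1550 / 0.50805 = 0.3051

0.31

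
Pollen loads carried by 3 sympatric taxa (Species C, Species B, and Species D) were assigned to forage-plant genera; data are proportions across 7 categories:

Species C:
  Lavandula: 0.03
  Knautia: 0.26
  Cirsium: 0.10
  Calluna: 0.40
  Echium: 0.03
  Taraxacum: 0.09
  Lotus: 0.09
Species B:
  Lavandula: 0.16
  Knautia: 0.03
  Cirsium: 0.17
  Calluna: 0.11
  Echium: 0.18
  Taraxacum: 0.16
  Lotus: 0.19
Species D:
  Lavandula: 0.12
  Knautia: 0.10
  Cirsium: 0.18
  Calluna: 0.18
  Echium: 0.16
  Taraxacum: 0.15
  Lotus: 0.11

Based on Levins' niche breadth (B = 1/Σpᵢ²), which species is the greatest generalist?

Σp_Cᵢ² = 0.03² + 0.26² + 0.10² + 0.40² + 0.03² + 0.09² + 0.09² = 0.0009 + 0.0676 + 0.0100 + 0.1600 + 0.0009 + 0.0081 + 0.0081 = 0.2556
B_C = 1 / 0.2556 = 3.9124
Σp_Bᵢ² = 0.16² + 0.03² + 0.17² + 0.11² + 0.18² + 0.16² + 0.19² = 0.0256 + 0.0009 + 0.0289 + 0.0121 + 0.0324 + 0.0256 + 0.0361 = 0.1616
B_B = 1 / 0.1616 = 6.1881
Σp_Dᵢ² = 0.12² + 0.10² + 0.18² + 0.18² + 0.16² + 0.15² + 0.11² = 0.0144 + 0.0100 + 0.0324 + 0.0324 + 0.0256 + 0.0225 + 0.0121 = 0.1494
B_D = 1 / 0.1494 = 6.6934
Highest B → broadest niche (most generalist): Species D (B = 6.69).

Species D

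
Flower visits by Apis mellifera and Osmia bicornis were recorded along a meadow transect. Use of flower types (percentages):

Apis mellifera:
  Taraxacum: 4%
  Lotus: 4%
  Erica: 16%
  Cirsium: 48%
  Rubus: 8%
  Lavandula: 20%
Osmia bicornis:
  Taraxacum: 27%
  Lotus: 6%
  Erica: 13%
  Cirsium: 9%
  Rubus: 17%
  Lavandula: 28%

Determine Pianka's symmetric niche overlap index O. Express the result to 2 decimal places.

0.58

Convert percentages to proportions (divide by 100).
Σ p₁ᵢp₂ᵢ = 0.0108 + 0.0024 + 0.0208 + 0.0432 + 0.0136 + 0.0560 = 0.1468
Σp_1ᵢ² = 0.04² + 0.04² + 0.16² + 0.48² + 0.08² + 0.20² = 0.0016 + 0.0016 + 0.0256 + 0.2304 + 0.0064 + 0.0400 = 0.3056
Σp_2ᵢ² = 0.27² + 0.06² + 0.13² + 0.09² + 0.17² + 0.28² = 0.0729 + 0.0036 + 0.0169 + 0.0081 + 0.0289 + 0.0784 = 0.2088
O = 0.1468 / √(0.3056 × 0.2088) = 0.1468 / 0.25260 = 0.5812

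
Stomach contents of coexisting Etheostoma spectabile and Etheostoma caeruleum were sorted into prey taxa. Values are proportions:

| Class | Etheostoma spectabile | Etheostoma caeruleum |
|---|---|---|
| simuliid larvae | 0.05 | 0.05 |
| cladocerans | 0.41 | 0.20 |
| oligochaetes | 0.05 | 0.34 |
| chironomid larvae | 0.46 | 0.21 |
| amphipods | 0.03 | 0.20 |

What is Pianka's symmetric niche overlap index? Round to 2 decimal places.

0.67

Σ p₁ᵢp₂ᵢ = 0.0025 + 0.0820 + 0.0170 + 0.0966 + 0.0060 = 0.2041
Σp_1ᵢ² = 0.05² + 0.41² + 0.05² + 0.46² + 0.03² = 0.0025 + 0.1681 + 0.0025 + 0.2116 + 0.0009 = 0.3856
Σp_2ᵢ² = 0.05² + 0.20² + 0.34² + 0.21² + 0.20² = 0.0025 + 0.0400 + 0.1156 + 0.0441 + 0.0400 = 0.2422
O = 0.2041 / √(0.3856 × 0.2422) = 0.2041 / 0.30560 = 0.6679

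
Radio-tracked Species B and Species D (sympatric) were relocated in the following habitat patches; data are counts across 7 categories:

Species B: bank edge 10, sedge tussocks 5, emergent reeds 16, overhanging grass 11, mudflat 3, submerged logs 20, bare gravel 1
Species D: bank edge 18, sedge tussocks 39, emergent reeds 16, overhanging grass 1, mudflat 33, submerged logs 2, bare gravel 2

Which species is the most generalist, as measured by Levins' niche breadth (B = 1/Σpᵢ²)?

Species B

Proportions for Species B (n=66): 10/66=0.1515, 5/66=0.0758, 16/66=0.2424, 11/66=0.1667, 3/66=0.0455, 20/66=0.3030, 1/66=0.0152
Proportions for Species D (n=111): 18/111=0.1622, 39/111=0.3514, 16/111=0.1441, 1/111=0.0090, 33/111=0.2973, 2/111=0.0180, 2/111=0.0180
Σp_Bᵢ² = 0.1515² + 0.0758² + 0.2424² + 0.1667² + 0.0455² + 0.3030² + 0.0152² = 0.022952 + 0.005746 + 0.058758 + 0.027789 + 0.002070 + 0.091809 + 0.000231 = 0.209355
B_B = 1 / 0.209355 = 4.7766
Σp_Dᵢ² = 0.1622² + 0.3514² + 0.1441² + 0.0090² + 0.2973² + 0.0180² + 0.0180² = 0.026309 + 0.123482 + 0.020765 + 0.000081 + 0.088387 + 0.000324 + 0.000324 = 0.259672
B_D = 1 / 0.259672 = 3.8510
Highest B → broadest niche (most generalist): Species B (B = 4.78).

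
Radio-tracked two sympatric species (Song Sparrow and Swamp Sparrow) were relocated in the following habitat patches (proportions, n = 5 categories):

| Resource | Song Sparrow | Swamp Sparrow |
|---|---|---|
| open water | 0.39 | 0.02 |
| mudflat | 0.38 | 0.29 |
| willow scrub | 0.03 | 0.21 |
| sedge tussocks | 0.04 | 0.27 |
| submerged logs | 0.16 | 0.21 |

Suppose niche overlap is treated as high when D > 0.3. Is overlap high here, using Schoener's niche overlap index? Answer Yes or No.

Yes

Σ|p₁ᵢ − p₂ᵢ| = 0.37 + 0.09 + 0.18 + 0.23 + 0.05 = 0.92
D = 1 − ½ × 0.92 = 1 − 0.460 = 0.5400
D = 0.5400 > 0.3 → Yes.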